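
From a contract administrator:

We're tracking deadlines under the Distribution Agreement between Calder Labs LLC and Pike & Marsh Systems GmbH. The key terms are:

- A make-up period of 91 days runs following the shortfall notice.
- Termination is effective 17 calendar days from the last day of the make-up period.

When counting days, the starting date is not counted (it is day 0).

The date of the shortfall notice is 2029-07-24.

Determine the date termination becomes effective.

Adding 91 calendar days to 2029-07-24 gives 2029-10-23, which is the last day of the make-up period.
The date termination becomes effective: 2029-10-23 + 17 days = 2029-11-09.

2029-11-09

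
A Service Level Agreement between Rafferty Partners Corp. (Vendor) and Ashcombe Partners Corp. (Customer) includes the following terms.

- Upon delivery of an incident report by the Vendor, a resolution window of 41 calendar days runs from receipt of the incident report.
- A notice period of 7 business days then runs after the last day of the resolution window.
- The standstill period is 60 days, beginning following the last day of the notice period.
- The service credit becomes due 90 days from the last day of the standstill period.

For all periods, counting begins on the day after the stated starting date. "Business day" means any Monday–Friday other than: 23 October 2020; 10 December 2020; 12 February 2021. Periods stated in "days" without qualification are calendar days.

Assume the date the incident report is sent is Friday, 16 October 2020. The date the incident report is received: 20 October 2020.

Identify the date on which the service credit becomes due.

8 May 2021

The last day of the resolution window: 20 October 2020 + 41 days = 30 November 2020.
The last day of the notice period: counting 7 business days from Monday, 30 November 2020 (Dec 1, Dec 2, Dec 3, Dec 4, Dec 7, Dec 8, Dec 9, skipping weekends) reaches Wednesday, 9 December 2020.
The last day of the standstill period: 9 December 2020 + 60 days = 7 February 2021.
The date on which the service credit becomes due: 7 February 2021 + 90 days = 8 May 2021.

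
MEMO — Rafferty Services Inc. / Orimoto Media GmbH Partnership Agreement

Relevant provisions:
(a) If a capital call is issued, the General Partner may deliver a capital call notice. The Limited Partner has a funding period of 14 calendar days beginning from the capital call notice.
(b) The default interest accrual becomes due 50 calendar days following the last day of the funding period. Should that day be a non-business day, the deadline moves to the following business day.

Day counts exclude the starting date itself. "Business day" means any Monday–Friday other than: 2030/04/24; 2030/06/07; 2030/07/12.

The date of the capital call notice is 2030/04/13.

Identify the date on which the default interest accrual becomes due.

Adding 14 calendar days to 2030/04/13 gives 2030/04/27, which is the last day of the funding period.
The date on which the default interest accrual becomes due: 50 calendar days after 2030/04/27 is 2030/06/16. That falls on a Sunday, so it rolls to the next business day, Monday, 2030/06/17.

2030/06/17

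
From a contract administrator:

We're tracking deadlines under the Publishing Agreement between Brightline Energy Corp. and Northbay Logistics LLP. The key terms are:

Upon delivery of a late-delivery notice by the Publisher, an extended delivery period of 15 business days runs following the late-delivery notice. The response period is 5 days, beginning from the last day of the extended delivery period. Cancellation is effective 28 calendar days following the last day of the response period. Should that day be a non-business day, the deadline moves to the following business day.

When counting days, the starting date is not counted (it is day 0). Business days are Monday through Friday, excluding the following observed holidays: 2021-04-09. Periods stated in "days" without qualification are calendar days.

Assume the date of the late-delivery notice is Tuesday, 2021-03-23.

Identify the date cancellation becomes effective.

2021-05-17

The last day of the extended delivery period: 15 business days after Tuesday, 2021-03-23, skipping weekends and the listed holiday on Apr 9 — Mar 24, Mar 25, Mar 26, Mar 29, …, Apr 12, Apr 13, Apr 14 — lands on Wednesday, 2021-04-14.
The last day of the response period: 2021-04-14 + 5 days = 2021-04-19.
Adding 28 calendar days to 2021-04-19 gives 2021-05-17, which is the date cancellation becomes effective. 2021-05-17 is a Monday and is not a listed holiday, so no roll-forward applies.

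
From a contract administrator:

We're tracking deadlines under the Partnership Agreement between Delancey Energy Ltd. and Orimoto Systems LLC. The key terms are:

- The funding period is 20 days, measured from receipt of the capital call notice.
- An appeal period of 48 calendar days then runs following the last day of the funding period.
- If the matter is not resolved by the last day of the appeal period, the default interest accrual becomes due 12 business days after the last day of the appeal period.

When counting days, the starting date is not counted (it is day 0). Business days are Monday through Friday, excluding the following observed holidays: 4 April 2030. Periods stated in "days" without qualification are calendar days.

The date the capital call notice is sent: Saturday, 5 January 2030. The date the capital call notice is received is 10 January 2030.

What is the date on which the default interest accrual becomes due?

The last day of the funding period: 10 January 2030 + 20 days = 30 January 2030.
The last day of the appeal period: 48 calendar days after 30 January 2030 is 19 March 2030.
The date on which the default interest accrual becomes due: 12 business days after Tuesday, 19 March 2030, skipping weekends and the listed holiday on Apr 4 — Mar 20, Mar 21, Mar 22, Mar 25, …, Apr 2, Apr 3, Apr 5 — lands on Friday, 5 April 2030.

5 April 2030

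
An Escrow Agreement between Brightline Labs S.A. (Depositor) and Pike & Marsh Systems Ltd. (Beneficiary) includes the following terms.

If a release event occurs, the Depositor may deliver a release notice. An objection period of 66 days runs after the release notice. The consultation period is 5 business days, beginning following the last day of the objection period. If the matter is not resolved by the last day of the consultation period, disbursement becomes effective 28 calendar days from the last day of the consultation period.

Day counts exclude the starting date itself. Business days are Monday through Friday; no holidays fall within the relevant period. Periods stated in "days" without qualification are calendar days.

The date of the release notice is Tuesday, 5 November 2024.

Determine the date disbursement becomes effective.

The last day of the objection period: 5 November 2024 + 66 days = 10 January 2025.
The last day of the consultation period: counting 5 business days from Friday, 10 January 2025 (Jan 13, Jan 14, Jan 15, Jan 16, Jan 17, skipping weekends) reaches Friday, 17 January 2025.
The date disbursement becomes effective: 17 January 2025 + 28 days = 14 February 2025.

14 February 2025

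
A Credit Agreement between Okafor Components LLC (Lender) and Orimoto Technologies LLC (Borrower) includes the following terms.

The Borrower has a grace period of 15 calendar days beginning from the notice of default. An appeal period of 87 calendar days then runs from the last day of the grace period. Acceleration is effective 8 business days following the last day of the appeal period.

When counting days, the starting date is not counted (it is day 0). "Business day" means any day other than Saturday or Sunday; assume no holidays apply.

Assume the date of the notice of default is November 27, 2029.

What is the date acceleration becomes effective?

The last day of the grace period: 15 calendar days after November 27, 2029 is December 12, 2029.
The last day of the appeal period: December 12, 2029 + 87 days = March 9, 2030.
From Saturday, March 9, 2030, 8 business days (Mar 11, Mar 12, Mar 13, Mar 14, Mar 15, Mar 18, Mar 19, Mar 20, skipping weekends) brings us to Wednesday, March 20, 2030, which is the date acceleration becomes effective.

March 20, 2030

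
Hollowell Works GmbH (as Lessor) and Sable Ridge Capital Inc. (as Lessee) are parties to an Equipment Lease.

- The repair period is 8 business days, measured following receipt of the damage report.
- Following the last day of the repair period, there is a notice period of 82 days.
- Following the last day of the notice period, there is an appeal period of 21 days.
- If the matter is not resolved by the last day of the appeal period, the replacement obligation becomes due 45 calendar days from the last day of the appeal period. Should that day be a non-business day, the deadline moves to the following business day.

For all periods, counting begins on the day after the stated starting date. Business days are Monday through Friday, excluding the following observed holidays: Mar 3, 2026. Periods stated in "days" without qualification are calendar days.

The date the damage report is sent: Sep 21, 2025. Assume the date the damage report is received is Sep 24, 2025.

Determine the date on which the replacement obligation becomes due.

The last day of the repair period: counting 8 business days from Wednesday, Sep 24, 2025 (Sep 25, Sep 26, Sep 29, Sep 30, Oct 1, Oct 2, Oct 3, Oct 6, skipping weekends) reaches Monday, Oct 6, 2025.
The last day of the notice period: 82 calendar days after Oct 6, 2025 is Dec 27, 2025.
The last day of the appeal period: 21 calendar days after Dec 27, 2025 is Jan 17, 2026.
The date on which the replacement obligation becomes due: Jan 17, 2026 + 45 days = Mar 3, 2026. That falls on Tuesday, a listed holiday, so it rolls to the next business day, Wednesday, Mar 4, 2026.

Mar 4, 2026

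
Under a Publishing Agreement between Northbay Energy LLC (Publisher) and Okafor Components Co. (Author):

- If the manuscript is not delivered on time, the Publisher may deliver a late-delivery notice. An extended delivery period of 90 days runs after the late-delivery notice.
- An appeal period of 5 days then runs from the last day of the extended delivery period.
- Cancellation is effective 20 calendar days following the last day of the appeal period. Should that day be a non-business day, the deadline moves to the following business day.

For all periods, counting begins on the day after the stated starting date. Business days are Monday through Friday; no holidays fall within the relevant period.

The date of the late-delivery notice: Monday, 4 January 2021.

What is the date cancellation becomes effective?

29 April 2021

The last day of the extended delivery period: 90 calendar days after 4 January 2021 is 4 April 2021.
Adding 5 calendar days to 4 April 2021 gives 9 April 2021, which is the last day of the appeal period.
Adding 20 calendar days to 9 April 2021 gives 29 April 2021, which is the date cancellation becomes effective. 29 April 2021 is a Thursday, so no roll-forward applies.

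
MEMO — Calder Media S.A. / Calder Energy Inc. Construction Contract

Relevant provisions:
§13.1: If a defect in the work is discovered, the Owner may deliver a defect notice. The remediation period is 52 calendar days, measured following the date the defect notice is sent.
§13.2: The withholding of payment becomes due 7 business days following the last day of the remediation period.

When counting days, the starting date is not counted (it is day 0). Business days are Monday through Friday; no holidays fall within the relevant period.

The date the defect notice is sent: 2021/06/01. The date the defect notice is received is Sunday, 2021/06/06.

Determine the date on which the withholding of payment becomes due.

Adding 52 calendar days to 2021/06/01 gives 2021/07/23, which is the last day of the remediation period.
The date on which the withholding of payment becomes due: 7 business days after Friday, 2021/07/23, skipping weekends — Jul 26, Jul 27, Jul 28, Jul 29, Jul 30, Aug 2, Aug 3 — lands on Tuesday, 2021/08/03.

2021/08/03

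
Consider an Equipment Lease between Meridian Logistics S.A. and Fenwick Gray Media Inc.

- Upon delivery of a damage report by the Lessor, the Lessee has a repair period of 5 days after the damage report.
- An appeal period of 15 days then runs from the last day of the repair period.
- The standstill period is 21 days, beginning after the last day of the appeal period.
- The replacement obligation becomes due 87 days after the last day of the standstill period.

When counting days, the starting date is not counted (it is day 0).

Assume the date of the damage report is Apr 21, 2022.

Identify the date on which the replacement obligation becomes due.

Adding 5 calendar days to Apr 21, 2022 gives Apr 26, 2022, which is the last day of the repair period.
Adding 15 calendar days to Apr 26, 2022 gives May 11, 2022, which is the last day of the appeal period.
Adding 21 calendar days to May 11, 2022 gives Jun 1, 2022, which is the last day of the standstill period.
Adding 87 calendar days to Jun 1, 2022 gives Aug 27, 2022, which is the date on which the replacement obligation becomes due.

Aug 27, 2022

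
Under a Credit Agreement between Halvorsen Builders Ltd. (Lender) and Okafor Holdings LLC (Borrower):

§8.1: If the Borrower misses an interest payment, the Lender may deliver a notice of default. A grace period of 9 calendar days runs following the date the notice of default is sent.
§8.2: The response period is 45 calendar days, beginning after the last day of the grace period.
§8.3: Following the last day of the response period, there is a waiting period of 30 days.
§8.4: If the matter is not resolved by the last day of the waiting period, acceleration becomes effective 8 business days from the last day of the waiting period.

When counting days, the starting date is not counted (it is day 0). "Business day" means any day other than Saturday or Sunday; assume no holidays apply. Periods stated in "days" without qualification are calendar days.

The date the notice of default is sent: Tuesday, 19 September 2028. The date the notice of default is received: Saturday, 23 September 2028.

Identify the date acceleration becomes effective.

The last day of the grace period: 19 September 2028 + 9 days = 28 September 2028.
The last day of the response period: 28 September 2028 + 45 days = 12 November 2028.
The last day of the waiting period: 12 November 2028 + 30 days = 12 December 2028.
From Tuesday, 12 December 2028, 8 business days (Dec 13, Dec 14, Dec 15, Dec 18, Dec 19, Dec 20, Dec 21, Dec 22, skipping weekends) brings us to Friday, 22 December 2028, which is the date acceleration becomes effective.

22 December 2028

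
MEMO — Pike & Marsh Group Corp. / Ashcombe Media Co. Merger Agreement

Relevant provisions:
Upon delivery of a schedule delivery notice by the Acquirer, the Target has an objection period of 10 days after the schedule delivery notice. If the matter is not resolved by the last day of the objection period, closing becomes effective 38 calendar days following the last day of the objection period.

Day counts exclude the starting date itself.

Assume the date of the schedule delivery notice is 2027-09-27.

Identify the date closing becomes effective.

The last day of the objection period: 10 calendar days after 2027-09-27 is 2027-10-07.
The date closing becomes effective: 38 calendar days after 2027-10-07 is 2027-11-14.

2027-11-14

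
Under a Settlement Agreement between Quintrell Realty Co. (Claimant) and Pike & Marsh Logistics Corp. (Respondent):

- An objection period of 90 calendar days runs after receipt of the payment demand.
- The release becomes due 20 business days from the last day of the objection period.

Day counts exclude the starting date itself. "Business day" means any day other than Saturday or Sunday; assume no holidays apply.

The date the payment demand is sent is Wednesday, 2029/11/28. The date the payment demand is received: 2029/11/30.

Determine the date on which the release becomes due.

Adding 90 calendar days to 2029/11/30 gives 2030/02/28, which is the last day of the objection period.
The date on which the release becomes due: counting 20 business days from Thursday, 2030/02/28 (Mar 1, Mar 4, Mar 5, Mar 6, …, Mar 26, Mar 27, Mar 28, skipping weekends) reaches Thursday, 2030/03/28.

2030/03/28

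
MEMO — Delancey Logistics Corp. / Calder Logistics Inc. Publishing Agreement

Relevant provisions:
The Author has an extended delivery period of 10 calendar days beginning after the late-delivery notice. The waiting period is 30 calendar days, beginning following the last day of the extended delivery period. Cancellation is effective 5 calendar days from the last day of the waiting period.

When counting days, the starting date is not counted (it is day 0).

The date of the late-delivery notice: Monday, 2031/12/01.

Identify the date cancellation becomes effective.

The last day of the extended delivery period: 2031/12/01 + 10 days = 2031/12/11.
The last day of the waiting period: 2031/12/11 + 30 days = 2032/01/10.
Adding 5 calendar days to 2032/01/10 gives 2032/01/15, which is the date cancellation becomes effective.

2032/01/15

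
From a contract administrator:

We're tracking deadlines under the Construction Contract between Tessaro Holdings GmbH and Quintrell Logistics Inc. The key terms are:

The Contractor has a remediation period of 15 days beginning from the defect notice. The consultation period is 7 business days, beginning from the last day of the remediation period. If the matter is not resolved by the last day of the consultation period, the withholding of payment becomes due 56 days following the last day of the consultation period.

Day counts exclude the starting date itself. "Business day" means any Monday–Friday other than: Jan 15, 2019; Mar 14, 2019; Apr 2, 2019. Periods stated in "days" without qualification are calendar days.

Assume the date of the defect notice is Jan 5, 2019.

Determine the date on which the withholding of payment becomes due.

Mar 26, 2019

The last day of the remediation period: 15 calendar days after Jan 5, 2019 is Jan 20, 2019.
The last day of the consultation period: 7 business days after Sunday, Jan 20, 2019, skipping weekends — Jan 21, Jan 22, Jan 23, Jan 24, Jan 25, Jan 28, Jan 29 — lands on Tuesday, Jan 29, 2019.
The date on which the withholding of payment becomes due: 56 calendar days after Jan 29, 2019 is Mar 26, 2019.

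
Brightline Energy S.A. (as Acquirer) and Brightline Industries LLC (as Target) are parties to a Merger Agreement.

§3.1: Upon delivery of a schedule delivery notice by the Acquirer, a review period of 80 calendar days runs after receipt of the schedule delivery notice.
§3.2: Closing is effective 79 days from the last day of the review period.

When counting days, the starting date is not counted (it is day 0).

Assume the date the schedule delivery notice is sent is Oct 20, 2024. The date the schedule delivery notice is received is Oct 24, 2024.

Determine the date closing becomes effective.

Adding 80 calendar days to Oct 24, 2024 gives Jan 12, 2025, which is the last day of the review period.
Adding 79 calendar days to Jan 12, 2025 gives Apr 1, 2025, which is the date closing becomes effective.

Apr 1, 2025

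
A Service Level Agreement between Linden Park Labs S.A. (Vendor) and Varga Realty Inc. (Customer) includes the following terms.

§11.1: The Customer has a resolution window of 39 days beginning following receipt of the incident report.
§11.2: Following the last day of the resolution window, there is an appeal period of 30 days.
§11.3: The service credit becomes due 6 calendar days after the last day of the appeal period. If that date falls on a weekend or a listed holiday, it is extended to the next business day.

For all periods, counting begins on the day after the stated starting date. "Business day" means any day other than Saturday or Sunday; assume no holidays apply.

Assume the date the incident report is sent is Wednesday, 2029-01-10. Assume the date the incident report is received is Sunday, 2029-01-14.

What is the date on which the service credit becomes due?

2029-03-30

The last day of the resolution window: 2029-01-14 + 39 days = 2029-02-22.
The last day of the appeal period: 30 calendar days after 2029-02-22 is 2029-03-24.
Adding 6 calendar days to 2029-03-24 gives 2029-03-30, which is the date on which the service credit becomes due. 2029-03-30 is a Friday, so no roll-forward applies.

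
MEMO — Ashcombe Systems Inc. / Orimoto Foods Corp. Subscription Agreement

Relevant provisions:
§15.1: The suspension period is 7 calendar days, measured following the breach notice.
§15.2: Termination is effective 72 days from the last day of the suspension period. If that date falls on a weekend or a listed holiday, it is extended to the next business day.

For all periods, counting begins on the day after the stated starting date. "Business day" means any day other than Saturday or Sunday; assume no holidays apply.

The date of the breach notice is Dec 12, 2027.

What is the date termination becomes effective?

The last day of the suspension period: 7 calendar days after Dec 12, 2027 is Dec 19, 2027.
Adding 72 calendar days to Dec 19, 2027 gives Feb 29, 2028, which is the date termination becomes effective. Feb 29, 2028 is a Tuesday, so no roll-forward applies.

Feb 29, 2028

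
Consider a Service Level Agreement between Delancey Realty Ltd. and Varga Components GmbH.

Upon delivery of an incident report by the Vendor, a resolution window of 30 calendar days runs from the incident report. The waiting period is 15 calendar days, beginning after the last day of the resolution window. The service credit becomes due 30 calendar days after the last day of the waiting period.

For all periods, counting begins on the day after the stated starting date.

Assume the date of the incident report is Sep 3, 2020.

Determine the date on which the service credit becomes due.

The last day of the resolution window: Sep 3, 2020 + 30 days = Oct 3, 2020.
Adding 15 calendar days to Oct 3, 2020 gives Oct 18, 2020, which is the last day of the waiting period.
The date on which the service credit becomes due: Oct 18, 2020 + 30 days = Nov 17, 2020.

Nov 17, 2020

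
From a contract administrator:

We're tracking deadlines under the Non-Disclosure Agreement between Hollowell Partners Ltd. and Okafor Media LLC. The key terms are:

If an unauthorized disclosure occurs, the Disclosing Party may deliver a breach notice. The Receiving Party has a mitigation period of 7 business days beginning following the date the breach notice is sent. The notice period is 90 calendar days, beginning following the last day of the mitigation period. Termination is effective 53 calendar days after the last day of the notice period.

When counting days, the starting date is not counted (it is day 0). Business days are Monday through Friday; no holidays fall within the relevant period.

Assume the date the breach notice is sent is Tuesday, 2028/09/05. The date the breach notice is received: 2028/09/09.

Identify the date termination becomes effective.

The last day of the mitigation period: counting 7 business days from Tuesday, 2028/09/05 (Sep 6, Sep 7, Sep 8, Sep 11, Sep 12, Sep 13, Sep 14, skipping weekends) reaches Thursday, 2028/09/14.
The last day of the notice period: 2028/09/14 + 90 days = 2028/12/13.
The date termination becomes effective: 53 calendar days after 2028/12/13 is 2029/02/04.

2029/02/04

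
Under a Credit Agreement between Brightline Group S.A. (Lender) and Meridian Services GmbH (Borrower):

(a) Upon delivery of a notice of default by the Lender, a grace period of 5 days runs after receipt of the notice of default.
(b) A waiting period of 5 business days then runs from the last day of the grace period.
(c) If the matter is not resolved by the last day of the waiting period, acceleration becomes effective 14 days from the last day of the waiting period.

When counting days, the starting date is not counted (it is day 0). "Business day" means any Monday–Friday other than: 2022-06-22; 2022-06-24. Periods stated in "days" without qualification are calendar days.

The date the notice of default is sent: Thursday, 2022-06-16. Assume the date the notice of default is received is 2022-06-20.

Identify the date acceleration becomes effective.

The last day of the grace period: 5 calendar days after 2022-06-20 is 2022-06-25.
The last day of the waiting period: 5 business days after Saturday, 2022-06-25, skipping weekends — Jun 27, Jun 28, Jun 29, Jun 30, Jul 1 — lands on Friday, 2022-07-01.
Adding 14 calendar days to 2022-07-01 gives 2022-07-15, which is the date acceleration becomes effective.

2022-07-15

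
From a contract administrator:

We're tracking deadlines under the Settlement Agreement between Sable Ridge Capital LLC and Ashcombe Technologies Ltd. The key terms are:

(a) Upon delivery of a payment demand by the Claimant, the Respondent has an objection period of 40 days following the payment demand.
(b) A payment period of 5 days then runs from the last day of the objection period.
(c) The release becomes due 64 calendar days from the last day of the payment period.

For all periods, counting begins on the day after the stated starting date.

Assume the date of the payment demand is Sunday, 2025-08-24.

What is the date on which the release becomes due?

The last day of the objection period: 2025-08-24 + 40 days = 2025-10-03.
The last day of the payment period: 5 calendar days after 2025-10-03 is 2025-10-08.
Adding 64 calendar days to 2025-10-08 gives 2025-12-11, which is the date on which the release becomes due.

2025-12-11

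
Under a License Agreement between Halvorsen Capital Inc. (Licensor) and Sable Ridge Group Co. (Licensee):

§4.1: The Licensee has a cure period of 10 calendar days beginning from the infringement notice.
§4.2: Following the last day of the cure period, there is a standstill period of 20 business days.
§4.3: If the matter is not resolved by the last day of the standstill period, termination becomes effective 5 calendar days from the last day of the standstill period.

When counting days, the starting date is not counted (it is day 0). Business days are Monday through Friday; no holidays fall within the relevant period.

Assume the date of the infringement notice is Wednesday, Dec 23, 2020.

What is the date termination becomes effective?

The last day of the cure period: Dec 23, 2020 + 10 days = Jan 2, 2021.
The last day of the standstill period: counting 20 business days from Saturday, Jan 2, 2021 (Jan 4, Jan 5, Jan 6, Jan 7, …, Jan 27, Jan 28, Jan 29, skipping weekends) reaches Friday, Jan 29, 2021.
The date termination becomes effective: Jan 29, 2021 + 5 days = Feb 3, 2021.

Feb 3, 2021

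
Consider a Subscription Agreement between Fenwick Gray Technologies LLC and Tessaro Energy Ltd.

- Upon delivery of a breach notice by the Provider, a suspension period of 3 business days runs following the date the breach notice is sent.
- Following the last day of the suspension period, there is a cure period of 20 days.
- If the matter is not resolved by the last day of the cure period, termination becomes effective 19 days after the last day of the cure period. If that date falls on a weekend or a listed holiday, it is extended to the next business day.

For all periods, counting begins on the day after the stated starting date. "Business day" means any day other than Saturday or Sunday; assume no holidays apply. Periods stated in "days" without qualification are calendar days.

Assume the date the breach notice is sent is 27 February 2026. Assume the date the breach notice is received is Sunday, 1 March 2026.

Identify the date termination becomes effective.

The last day of the suspension period: 3 business days after Friday, 27 February 2026, skipping weekends — Mar 2, Mar 3, Mar 4 — lands on Wednesday, 4 March 2026.
Adding 20 calendar days to 4 March 2026 gives 24 March 2026, which is the last day of the cure period.
The date termination becomes effective: 24 March 2026 + 19 days = 12 April 2026. That falls on a Sunday, so it rolls to the next business day, Monday, 13 April 2026.

13 April 2026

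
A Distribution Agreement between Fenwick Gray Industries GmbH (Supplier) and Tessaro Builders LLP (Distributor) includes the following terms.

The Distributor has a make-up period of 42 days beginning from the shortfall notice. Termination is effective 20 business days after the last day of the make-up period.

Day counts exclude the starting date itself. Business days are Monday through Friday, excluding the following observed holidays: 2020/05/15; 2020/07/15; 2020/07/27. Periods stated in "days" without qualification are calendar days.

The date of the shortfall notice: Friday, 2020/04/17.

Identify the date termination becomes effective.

2020/06/26

The last day of the make-up period: 2020/04/17 + 42 days = 2020/05/29.
The date termination becomes effective: 20 business days after Friday, 2020/05/29, skipping weekends — Jun 1, Jun 2, Jun 3, Jun 4, …, Jun 24, Jun 25, Jun 26 — lands on Friday, 2020/06/26.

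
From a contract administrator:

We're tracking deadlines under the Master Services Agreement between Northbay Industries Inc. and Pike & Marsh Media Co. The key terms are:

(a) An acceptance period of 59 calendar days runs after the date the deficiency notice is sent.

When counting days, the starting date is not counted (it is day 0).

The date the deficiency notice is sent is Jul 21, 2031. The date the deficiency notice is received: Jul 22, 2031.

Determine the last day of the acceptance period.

Sep 18, 2031

Adding 59 calendar days to Jul 21, 2031 gives Sep 18, 2031, which is the last day of the acceptance period.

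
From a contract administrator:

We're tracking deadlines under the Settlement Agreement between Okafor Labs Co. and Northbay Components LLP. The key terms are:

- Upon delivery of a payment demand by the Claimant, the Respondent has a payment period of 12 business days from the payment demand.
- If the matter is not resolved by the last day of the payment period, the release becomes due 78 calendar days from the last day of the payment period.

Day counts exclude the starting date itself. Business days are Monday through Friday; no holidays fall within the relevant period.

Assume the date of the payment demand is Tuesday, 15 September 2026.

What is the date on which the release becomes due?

18 December 2026

From Tuesday, 15 September 2026, 12 business days (Sep 16, Sep 17, Sep 18, Sep 21, …, Sep 29, Sep 30, Oct 1, skipping weekends) brings us to Thursday, 1 October 2026, which is the last day of the payment period.
Adding 78 calendar days to 1 October 2026 gives 18 December 2026, which is the date on which the release becomes due.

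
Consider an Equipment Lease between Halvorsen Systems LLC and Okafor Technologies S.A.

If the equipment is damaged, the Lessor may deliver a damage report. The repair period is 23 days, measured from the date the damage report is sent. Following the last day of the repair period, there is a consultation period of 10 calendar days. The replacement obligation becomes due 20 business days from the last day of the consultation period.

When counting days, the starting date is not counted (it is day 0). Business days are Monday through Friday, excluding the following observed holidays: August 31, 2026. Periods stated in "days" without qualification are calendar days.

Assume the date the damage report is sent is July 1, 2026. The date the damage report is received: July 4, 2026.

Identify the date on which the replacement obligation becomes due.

Adding 23 calendar days to July 1, 2026 gives July 24, 2026, which is the last day of the repair period.
The last day of the consultation period: 10 calendar days after July 24, 2026 is August 3, 2026.
From Monday, August 3, 2026, 20 business days (Aug 4, Aug 5, Aug 6, Aug 7, …, Aug 27, Aug 28, Sep 1, skipping weekends and the listed holiday on Aug 31) brings us to Tuesday, September 1, 2026, which is the date on which the replacement obligation becomes due.

September 1, 2026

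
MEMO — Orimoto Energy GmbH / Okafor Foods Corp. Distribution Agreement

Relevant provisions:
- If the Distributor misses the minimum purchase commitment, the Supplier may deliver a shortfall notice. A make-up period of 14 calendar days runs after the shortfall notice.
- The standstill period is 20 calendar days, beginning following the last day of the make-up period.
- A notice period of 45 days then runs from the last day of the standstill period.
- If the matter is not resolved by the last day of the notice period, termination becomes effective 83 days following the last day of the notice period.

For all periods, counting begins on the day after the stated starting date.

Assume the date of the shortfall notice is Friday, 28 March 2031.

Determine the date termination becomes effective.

The last day of the make-up period: 28 March 2031 + 14 days = 11 April 2031.
The last day of the standstill period: 11 April 2031 + 20 days = 1 May 2031.
The last day of the notice period: 45 calendar days after 1 May 2031 is 15 June 2031.
Adding 83 calendar days to 15 June 2031 gives 6 September 2031, which is the date termination becomes effective.

6 September 2031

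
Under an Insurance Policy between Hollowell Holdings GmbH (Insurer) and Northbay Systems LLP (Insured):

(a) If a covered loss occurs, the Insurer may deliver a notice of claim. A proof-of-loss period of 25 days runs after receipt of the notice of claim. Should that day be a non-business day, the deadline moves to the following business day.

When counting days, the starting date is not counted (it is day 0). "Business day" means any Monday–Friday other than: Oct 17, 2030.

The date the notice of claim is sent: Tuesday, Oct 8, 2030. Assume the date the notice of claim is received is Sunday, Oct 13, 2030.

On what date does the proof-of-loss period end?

The last day of the proof-of-loss period: 25 calendar days after Oct 13, 2030 is Nov 7, 2030. Nov 7, 2030 is a Thursday and is not a listed holiday, so no roll-forward applies.

Nov 7, 2030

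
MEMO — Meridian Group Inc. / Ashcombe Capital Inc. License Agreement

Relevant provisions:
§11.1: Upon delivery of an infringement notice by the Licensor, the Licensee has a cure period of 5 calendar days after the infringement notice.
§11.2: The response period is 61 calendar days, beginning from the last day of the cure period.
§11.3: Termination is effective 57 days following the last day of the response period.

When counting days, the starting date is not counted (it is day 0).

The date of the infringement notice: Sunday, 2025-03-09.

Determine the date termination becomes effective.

2025-07-10

Adding 5 calendar days to 2025-03-09 gives 2025-03-14, which is the last day of the cure period.
The last day of the response period: 61 calendar days after 2025-03-14 is 2025-05-14.
Adding 57 calendar days to 2025-05-14 gives 2025-07-10, which is the date termination becomes effective.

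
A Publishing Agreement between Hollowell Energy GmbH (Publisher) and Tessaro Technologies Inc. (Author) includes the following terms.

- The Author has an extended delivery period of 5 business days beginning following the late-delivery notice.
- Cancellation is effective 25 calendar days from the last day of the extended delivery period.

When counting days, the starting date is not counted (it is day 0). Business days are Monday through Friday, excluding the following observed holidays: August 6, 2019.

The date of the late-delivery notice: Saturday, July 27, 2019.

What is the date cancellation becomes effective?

August 27, 2019

From Saturday, July 27, 2019, 5 business days (Jul 29, Jul 30, Jul 31, Aug 1, Aug 2, skipping weekends) brings us to Friday, August 2, 2019, which is the last day of the extended delivery period.
Adding 25 calendar days to August 2, 2019 gives August 27, 2019, which is the date cancellation becomes effective.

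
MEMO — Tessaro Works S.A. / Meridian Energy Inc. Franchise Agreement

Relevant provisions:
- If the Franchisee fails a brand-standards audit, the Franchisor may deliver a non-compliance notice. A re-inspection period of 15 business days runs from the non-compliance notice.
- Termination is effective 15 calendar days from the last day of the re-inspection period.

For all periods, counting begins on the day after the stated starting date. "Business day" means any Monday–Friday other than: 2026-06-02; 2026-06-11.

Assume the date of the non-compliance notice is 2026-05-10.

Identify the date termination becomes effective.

The last day of the re-inspection period: counting 15 business days from Sunday, 2026-05-10 (May 11, May 12, May 13, May 14, …, May 27, May 28, May 29, skipping weekends) reaches Friday, 2026-05-29.
The date termination becomes effective: 2026-05-29 + 15 days = 2026-06-13.

2026-06-13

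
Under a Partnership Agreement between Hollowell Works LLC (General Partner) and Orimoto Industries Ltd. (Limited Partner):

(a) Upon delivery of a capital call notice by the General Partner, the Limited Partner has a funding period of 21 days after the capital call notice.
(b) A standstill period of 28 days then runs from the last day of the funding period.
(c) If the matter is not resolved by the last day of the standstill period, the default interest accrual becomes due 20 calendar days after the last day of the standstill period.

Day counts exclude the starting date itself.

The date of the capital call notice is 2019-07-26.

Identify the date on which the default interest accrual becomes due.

Adding 21 calendar days to 2019-07-26 gives 2019-08-16, which is the last day of the funding period.
The last day of the standstill period: 28 calendar days after 2019-08-16 is 2019-09-13.
Adding 20 calendar days to 2019-09-13 gives 2019-10-03, which is the date on which the default interest accrual becomes due.

2019-10-03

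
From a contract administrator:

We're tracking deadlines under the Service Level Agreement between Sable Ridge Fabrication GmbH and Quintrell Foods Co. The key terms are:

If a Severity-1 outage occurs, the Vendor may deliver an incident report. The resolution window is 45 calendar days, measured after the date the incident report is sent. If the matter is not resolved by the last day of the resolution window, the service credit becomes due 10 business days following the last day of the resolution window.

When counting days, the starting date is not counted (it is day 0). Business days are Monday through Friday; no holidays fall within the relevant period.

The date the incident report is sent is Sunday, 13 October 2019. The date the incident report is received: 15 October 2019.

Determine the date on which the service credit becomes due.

11 December 2019

The last day of the resolution window: 45 calendar days after 13 October 2019 is 27 November 2019.
The date on which the service credit becomes due: 10 business days after Wednesday, 27 November 2019, skipping weekends — Nov 28, Nov 29, Dec 2, Dec 3, Dec 4, Dec 5, Dec 6, Dec 9, Dec 10, Dec 11 — lands on Wednesday, 11 December 2019.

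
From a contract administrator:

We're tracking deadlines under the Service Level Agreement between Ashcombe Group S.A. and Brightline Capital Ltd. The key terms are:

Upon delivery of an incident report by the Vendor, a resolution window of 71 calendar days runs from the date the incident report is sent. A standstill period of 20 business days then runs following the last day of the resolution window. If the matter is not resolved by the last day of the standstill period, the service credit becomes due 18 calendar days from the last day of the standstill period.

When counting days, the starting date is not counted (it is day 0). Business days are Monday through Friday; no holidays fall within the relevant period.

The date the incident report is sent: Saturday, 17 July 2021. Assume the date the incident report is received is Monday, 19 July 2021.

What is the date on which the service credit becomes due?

The last day of the resolution window: 71 calendar days after 17 July 2021 is 26 September 2021.
From Sunday, 26 September 2021, 20 business days (Sep 27, Sep 28, Sep 29, Sep 30, …, Oct 20, Oct 21, Oct 22, skipping weekends) brings us to Friday, 22 October 2021, which is the last day of the standstill period.
The date on which the service credit becomes due: 18 calendar days after 22 October 2021 is 9 November 2021.

9 November 2021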